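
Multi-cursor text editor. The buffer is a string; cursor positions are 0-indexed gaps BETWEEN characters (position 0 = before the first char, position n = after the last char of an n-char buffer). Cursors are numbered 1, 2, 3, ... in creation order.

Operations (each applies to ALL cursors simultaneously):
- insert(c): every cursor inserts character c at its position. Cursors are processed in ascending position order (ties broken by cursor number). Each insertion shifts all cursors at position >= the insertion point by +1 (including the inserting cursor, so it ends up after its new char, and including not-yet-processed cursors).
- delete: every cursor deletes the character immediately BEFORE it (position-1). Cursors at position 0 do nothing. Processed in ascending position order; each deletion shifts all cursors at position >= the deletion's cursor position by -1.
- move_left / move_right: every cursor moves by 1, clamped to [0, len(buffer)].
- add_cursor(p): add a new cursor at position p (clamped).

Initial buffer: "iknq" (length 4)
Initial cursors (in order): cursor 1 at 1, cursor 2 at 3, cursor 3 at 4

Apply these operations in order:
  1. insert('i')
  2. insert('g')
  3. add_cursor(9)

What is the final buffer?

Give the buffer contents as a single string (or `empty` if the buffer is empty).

Answer: iigknigqig

Derivation:
After op 1 (insert('i')): buffer="iikniqi" (len 7), cursors c1@2 c2@5 c3@7, authorship .1..2.3
After op 2 (insert('g')): buffer="iigknigqig" (len 10), cursors c1@3 c2@7 c3@10, authorship .11..22.33
After op 3 (add_cursor(9)): buffer="iigknigqig" (len 10), cursors c1@3 c2@7 c4@9 c3@10, authorship .11..22.33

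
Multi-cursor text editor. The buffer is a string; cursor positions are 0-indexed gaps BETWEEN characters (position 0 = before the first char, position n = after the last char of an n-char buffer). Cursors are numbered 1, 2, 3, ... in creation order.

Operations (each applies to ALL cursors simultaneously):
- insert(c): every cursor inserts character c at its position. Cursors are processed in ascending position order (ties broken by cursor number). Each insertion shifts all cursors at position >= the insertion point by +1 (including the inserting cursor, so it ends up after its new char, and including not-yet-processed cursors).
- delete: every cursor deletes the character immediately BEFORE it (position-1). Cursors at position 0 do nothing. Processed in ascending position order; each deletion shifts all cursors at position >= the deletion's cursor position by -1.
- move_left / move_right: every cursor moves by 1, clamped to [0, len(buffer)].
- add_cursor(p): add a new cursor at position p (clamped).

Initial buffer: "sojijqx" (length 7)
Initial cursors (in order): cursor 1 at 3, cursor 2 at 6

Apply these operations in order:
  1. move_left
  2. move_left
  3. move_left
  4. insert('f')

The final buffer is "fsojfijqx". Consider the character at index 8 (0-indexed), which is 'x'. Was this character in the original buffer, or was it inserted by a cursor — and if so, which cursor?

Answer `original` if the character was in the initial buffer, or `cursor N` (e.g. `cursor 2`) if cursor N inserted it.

Answer: original

Derivation:
After op 1 (move_left): buffer="sojijqx" (len 7), cursors c1@2 c2@5, authorship .......
After op 2 (move_left): buffer="sojijqx" (len 7), cursors c1@1 c2@4, authorship .......
After op 3 (move_left): buffer="sojijqx" (len 7), cursors c1@0 c2@3, authorship .......
After op 4 (insert('f')): buffer="fsojfijqx" (len 9), cursors c1@1 c2@5, authorship 1...2....
Authorship (.=original, N=cursor N): 1 . . . 2 . . . .
Index 8: author = original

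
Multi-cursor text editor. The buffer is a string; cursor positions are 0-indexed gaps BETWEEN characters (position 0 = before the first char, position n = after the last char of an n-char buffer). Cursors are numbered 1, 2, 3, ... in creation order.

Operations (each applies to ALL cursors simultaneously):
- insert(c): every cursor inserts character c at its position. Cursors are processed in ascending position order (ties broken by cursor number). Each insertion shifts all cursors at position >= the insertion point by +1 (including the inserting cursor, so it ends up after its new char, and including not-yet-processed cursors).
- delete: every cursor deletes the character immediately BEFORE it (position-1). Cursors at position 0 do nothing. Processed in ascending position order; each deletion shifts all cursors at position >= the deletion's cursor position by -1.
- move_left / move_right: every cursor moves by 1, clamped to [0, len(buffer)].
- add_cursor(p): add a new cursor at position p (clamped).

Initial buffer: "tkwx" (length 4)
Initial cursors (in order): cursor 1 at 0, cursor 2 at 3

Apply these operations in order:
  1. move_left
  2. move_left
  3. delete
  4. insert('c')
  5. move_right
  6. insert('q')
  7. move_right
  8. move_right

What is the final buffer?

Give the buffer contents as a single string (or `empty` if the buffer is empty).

After op 1 (move_left): buffer="tkwx" (len 4), cursors c1@0 c2@2, authorship ....
After op 2 (move_left): buffer="tkwx" (len 4), cursors c1@0 c2@1, authorship ....
After op 3 (delete): buffer="kwx" (len 3), cursors c1@0 c2@0, authorship ...
After op 4 (insert('c')): buffer="cckwx" (len 5), cursors c1@2 c2@2, authorship 12...
After op 5 (move_right): buffer="cckwx" (len 5), cursors c1@3 c2@3, authorship 12...
After op 6 (insert('q')): buffer="cckqqwx" (len 7), cursors c1@5 c2@5, authorship 12.12..
After op 7 (move_right): buffer="cckqqwx" (len 7), cursors c1@6 c2@6, authorship 12.12..
After op 8 (move_right): buffer="cckqqwx" (len 7), cursors c1@7 c2@7, authorship 12.12..

Answer: cckqqwx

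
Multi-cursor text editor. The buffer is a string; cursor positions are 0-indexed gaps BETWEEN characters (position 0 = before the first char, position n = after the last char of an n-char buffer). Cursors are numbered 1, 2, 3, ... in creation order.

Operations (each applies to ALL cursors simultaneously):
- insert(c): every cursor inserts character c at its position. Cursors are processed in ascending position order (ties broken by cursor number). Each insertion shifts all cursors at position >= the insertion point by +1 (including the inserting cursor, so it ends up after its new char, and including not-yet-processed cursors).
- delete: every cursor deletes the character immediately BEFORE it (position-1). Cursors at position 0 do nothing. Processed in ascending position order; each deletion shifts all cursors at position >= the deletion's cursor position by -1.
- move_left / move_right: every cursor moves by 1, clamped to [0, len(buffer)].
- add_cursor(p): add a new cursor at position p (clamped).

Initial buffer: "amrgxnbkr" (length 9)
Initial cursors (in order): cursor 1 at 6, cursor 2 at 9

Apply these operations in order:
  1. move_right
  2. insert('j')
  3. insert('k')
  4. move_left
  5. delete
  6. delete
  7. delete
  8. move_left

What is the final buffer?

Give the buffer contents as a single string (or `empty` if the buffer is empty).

Answer: amrgxkk

Derivation:
After op 1 (move_right): buffer="amrgxnbkr" (len 9), cursors c1@7 c2@9, authorship .........
After op 2 (insert('j')): buffer="amrgxnbjkrj" (len 11), cursors c1@8 c2@11, authorship .......1..2
After op 3 (insert('k')): buffer="amrgxnbjkkrjk" (len 13), cursors c1@9 c2@13, authorship .......11..22
After op 4 (move_left): buffer="amrgxnbjkkrjk" (len 13), cursors c1@8 c2@12, authorship .......11..22
After op 5 (delete): buffer="amrgxnbkkrk" (len 11), cursors c1@7 c2@10, authorship .......1..2
After op 6 (delete): buffer="amrgxnkkk" (len 9), cursors c1@6 c2@8, authorship ......1.2
After op 7 (delete): buffer="amrgxkk" (len 7), cursors c1@5 c2@6, authorship .....12
After op 8 (move_left): buffer="amrgxkk" (len 7), cursors c1@4 c2@5, authorship .....12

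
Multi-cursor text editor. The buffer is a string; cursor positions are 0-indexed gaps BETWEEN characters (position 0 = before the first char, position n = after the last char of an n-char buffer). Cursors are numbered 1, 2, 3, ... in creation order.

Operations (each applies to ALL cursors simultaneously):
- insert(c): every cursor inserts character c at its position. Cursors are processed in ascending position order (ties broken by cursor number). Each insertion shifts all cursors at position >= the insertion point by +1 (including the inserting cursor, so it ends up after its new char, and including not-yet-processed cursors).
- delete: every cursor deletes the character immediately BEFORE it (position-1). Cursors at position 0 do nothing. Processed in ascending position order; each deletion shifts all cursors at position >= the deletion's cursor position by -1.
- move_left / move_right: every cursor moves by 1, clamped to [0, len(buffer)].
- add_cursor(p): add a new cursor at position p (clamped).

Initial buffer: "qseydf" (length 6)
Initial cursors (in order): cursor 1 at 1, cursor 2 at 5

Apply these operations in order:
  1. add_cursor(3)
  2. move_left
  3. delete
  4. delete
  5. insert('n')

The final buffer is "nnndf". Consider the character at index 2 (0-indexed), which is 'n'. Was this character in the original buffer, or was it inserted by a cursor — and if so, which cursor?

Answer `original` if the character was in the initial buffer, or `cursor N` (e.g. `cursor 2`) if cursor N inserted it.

Answer: cursor 3

Derivation:
After op 1 (add_cursor(3)): buffer="qseydf" (len 6), cursors c1@1 c3@3 c2@5, authorship ......
After op 2 (move_left): buffer="qseydf" (len 6), cursors c1@0 c3@2 c2@4, authorship ......
After op 3 (delete): buffer="qedf" (len 4), cursors c1@0 c3@1 c2@2, authorship ....
After op 4 (delete): buffer="df" (len 2), cursors c1@0 c2@0 c3@0, authorship ..
After op 5 (insert('n')): buffer="nnndf" (len 5), cursors c1@3 c2@3 c3@3, authorship 123..
Authorship (.=original, N=cursor N): 1 2 3 . .
Index 2: author = 3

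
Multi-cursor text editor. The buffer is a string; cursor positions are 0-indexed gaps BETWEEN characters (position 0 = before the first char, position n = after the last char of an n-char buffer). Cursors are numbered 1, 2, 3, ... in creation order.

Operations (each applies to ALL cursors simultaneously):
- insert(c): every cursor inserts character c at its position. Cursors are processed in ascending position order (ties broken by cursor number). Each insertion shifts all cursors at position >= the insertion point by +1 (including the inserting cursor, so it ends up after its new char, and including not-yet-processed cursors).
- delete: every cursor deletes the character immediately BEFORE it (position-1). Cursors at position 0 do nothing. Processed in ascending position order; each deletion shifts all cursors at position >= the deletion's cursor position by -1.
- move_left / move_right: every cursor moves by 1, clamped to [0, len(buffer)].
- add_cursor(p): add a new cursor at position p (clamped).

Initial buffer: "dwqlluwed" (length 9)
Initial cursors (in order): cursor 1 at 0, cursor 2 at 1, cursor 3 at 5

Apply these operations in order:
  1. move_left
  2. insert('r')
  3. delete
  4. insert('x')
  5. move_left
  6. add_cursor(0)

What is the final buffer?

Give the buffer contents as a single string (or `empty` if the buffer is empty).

After op 1 (move_left): buffer="dwqlluwed" (len 9), cursors c1@0 c2@0 c3@4, authorship .........
After op 2 (insert('r')): buffer="rrdwqlrluwed" (len 12), cursors c1@2 c2@2 c3@7, authorship 12....3.....
After op 3 (delete): buffer="dwqlluwed" (len 9), cursors c1@0 c2@0 c3@4, authorship .........
After op 4 (insert('x')): buffer="xxdwqlxluwed" (len 12), cursors c1@2 c2@2 c3@7, authorship 12....3.....
After op 5 (move_left): buffer="xxdwqlxluwed" (len 12), cursors c1@1 c2@1 c3@6, authorship 12....3.....
After op 6 (add_cursor(0)): buffer="xxdwqlxluwed" (len 12), cursors c4@0 c1@1 c2@1 c3@6, authorship 12....3.....

Answer: xxdwqlxluwed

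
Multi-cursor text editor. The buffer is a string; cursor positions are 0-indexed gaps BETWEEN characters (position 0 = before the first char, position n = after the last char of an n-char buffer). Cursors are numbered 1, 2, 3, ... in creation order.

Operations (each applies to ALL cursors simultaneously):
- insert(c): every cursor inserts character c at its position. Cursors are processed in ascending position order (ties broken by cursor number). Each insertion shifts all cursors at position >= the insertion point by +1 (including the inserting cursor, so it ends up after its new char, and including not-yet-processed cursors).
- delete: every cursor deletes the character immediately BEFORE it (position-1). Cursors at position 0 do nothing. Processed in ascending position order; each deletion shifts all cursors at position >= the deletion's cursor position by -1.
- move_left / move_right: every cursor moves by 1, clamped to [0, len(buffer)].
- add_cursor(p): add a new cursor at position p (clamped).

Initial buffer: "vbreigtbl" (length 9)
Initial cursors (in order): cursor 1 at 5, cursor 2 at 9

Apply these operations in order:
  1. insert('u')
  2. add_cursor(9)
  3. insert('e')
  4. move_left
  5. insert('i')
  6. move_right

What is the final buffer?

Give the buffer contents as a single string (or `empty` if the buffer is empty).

Answer: vbreiuiegtbieluie

Derivation:
After op 1 (insert('u')): buffer="vbreiugtblu" (len 11), cursors c1@6 c2@11, authorship .....1....2
After op 2 (add_cursor(9)): buffer="vbreiugtblu" (len 11), cursors c1@6 c3@9 c2@11, authorship .....1....2
After op 3 (insert('e')): buffer="vbreiuegtbelue" (len 14), cursors c1@7 c3@11 c2@14, authorship .....11...3.22
After op 4 (move_left): buffer="vbreiuegtbelue" (len 14), cursors c1@6 c3@10 c2@13, authorship .....11...3.22
After op 5 (insert('i')): buffer="vbreiuiegtbieluie" (len 17), cursors c1@7 c3@12 c2@16, authorship .....111...33.222
After op 6 (move_right): buffer="vbreiuiegtbieluie" (len 17), cursors c1@8 c3@13 c2@17, authorship .....111...33.222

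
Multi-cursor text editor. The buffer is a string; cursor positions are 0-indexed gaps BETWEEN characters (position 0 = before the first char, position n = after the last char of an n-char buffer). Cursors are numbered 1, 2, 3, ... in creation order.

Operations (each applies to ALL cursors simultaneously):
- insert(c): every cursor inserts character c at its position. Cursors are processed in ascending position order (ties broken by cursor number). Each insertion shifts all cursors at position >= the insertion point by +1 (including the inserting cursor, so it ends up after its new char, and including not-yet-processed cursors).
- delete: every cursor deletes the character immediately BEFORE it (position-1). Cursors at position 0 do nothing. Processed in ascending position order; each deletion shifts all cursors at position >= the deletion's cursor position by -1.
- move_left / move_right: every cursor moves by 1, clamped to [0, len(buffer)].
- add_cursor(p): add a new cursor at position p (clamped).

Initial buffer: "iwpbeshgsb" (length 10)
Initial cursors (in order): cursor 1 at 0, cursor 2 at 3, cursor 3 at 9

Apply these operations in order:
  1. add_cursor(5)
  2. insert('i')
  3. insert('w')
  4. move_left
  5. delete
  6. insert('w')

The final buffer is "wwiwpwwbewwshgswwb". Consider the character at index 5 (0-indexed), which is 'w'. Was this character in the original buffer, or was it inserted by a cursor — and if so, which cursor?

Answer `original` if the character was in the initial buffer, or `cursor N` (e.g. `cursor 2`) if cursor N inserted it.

Answer: cursor 2

Derivation:
After op 1 (add_cursor(5)): buffer="iwpbeshgsb" (len 10), cursors c1@0 c2@3 c4@5 c3@9, authorship ..........
After op 2 (insert('i')): buffer="iiwpibeishgsib" (len 14), cursors c1@1 c2@5 c4@8 c3@13, authorship 1...2..4....3.
After op 3 (insert('w')): buffer="iwiwpiwbeiwshgsiwb" (len 18), cursors c1@2 c2@7 c4@11 c3@17, authorship 11...22..44....33.
After op 4 (move_left): buffer="iwiwpiwbeiwshgsiwb" (len 18), cursors c1@1 c2@6 c4@10 c3@16, authorship 11...22..44....33.
After op 5 (delete): buffer="wiwpwbewshgswb" (len 14), cursors c1@0 c2@4 c4@7 c3@12, authorship 1...2..4....3.
After op 6 (insert('w')): buffer="wwiwpwwbewwshgswwb" (len 18), cursors c1@1 c2@6 c4@10 c3@16, authorship 11...22..44....33.
Authorship (.=original, N=cursor N): 1 1 . . . 2 2 . . 4 4 . . . . 3 3 .
Index 5: author = 2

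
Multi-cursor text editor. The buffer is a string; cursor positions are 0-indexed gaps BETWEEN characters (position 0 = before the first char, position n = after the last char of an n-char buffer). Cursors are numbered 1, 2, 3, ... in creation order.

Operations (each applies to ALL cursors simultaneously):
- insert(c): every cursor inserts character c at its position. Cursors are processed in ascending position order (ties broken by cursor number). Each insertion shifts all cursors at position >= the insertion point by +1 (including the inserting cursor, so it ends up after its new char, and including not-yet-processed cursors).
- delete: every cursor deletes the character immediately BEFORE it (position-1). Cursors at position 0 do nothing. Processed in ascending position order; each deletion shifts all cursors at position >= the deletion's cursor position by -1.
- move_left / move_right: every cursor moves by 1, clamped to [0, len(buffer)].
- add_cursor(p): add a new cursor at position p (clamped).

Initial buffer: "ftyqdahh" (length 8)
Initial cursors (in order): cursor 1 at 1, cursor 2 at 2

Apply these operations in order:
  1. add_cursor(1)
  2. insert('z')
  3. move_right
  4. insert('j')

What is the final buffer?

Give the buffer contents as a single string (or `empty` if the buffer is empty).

After op 1 (add_cursor(1)): buffer="ftyqdahh" (len 8), cursors c1@1 c3@1 c2@2, authorship ........
After op 2 (insert('z')): buffer="fzztzyqdahh" (len 11), cursors c1@3 c3@3 c2@5, authorship .13.2......
After op 3 (move_right): buffer="fzztzyqdahh" (len 11), cursors c1@4 c3@4 c2@6, authorship .13.2......
After op 4 (insert('j')): buffer="fzztjjzyjqdahh" (len 14), cursors c1@6 c3@6 c2@9, authorship .13.132.2.....

Answer: fzztjjzyjqdahh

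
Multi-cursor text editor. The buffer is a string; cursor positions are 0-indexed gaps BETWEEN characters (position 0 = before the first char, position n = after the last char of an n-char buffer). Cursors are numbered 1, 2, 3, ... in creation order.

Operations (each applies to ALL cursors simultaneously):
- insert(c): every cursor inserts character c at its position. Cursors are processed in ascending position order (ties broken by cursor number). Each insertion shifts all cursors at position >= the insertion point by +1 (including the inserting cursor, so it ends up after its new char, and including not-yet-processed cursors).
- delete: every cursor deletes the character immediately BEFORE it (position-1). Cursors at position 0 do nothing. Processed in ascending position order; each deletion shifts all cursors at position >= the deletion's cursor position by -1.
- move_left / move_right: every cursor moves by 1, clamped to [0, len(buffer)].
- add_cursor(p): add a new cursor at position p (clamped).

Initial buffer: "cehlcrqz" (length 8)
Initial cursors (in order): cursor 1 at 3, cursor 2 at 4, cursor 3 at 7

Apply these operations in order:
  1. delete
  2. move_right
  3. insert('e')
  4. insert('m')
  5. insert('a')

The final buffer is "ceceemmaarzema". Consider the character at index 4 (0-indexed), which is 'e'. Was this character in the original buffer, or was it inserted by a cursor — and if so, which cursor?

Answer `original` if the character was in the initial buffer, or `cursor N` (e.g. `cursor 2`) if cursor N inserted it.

Answer: cursor 2

Derivation:
After op 1 (delete): buffer="cecrz" (len 5), cursors c1@2 c2@2 c3@4, authorship .....
After op 2 (move_right): buffer="cecrz" (len 5), cursors c1@3 c2@3 c3@5, authorship .....
After op 3 (insert('e')): buffer="ceceerze" (len 8), cursors c1@5 c2@5 c3@8, authorship ...12..3
After op 4 (insert('m')): buffer="ceceemmrzem" (len 11), cursors c1@7 c2@7 c3@11, authorship ...1212..33
After op 5 (insert('a')): buffer="ceceemmaarzema" (len 14), cursors c1@9 c2@9 c3@14, authorship ...121212..333
Authorship (.=original, N=cursor N): . . . 1 2 1 2 1 2 . . 3 3 3
Index 4: author = 2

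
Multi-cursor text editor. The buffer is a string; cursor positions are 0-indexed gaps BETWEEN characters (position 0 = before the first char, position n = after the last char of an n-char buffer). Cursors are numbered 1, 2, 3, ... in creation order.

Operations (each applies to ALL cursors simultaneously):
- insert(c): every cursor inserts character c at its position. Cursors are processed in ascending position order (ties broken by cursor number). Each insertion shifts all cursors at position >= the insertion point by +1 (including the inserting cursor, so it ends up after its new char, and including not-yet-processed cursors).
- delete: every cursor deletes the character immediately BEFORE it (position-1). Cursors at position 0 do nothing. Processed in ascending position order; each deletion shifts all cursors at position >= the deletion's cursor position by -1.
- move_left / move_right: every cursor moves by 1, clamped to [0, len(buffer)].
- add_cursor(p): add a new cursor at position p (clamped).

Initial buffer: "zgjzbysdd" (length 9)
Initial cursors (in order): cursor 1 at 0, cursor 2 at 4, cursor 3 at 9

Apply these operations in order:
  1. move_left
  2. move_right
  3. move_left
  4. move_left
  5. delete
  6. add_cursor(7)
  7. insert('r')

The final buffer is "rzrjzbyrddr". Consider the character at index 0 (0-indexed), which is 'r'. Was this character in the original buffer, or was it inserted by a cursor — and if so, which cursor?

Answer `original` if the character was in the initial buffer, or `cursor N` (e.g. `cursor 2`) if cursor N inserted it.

Answer: cursor 1

Derivation:
After op 1 (move_left): buffer="zgjzbysdd" (len 9), cursors c1@0 c2@3 c3@8, authorship .........
After op 2 (move_right): buffer="zgjzbysdd" (len 9), cursors c1@1 c2@4 c3@9, authorship .........
After op 3 (move_left): buffer="zgjzbysdd" (len 9), cursors c1@0 c2@3 c3@8, authorship .........
After op 4 (move_left): buffer="zgjzbysdd" (len 9), cursors c1@0 c2@2 c3@7, authorship .........
After op 5 (delete): buffer="zjzbydd" (len 7), cursors c1@0 c2@1 c3@5, authorship .......
After op 6 (add_cursor(7)): buffer="zjzbydd" (len 7), cursors c1@0 c2@1 c3@5 c4@7, authorship .......
After op 7 (insert('r')): buffer="rzrjzbyrddr" (len 11), cursors c1@1 c2@3 c3@8 c4@11, authorship 1.2....3..4
Authorship (.=original, N=cursor N): 1 . 2 . . . . 3 . . 4
Index 0: author = 1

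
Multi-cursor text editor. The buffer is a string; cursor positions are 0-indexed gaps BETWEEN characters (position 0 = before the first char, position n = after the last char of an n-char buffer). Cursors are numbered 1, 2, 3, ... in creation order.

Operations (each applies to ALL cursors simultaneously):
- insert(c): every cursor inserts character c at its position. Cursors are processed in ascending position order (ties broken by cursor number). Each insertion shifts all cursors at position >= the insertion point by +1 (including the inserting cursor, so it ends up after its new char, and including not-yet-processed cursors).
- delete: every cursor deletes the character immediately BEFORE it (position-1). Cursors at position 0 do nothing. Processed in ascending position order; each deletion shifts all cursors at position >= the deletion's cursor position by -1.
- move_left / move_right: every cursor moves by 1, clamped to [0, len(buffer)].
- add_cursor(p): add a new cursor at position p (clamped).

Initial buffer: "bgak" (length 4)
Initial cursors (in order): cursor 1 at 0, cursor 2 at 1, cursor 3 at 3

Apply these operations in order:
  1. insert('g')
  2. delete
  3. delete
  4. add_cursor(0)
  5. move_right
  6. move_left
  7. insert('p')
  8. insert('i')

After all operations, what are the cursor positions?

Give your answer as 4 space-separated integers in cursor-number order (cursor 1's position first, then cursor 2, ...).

Answer: 6 6 9 6

Derivation:
After op 1 (insert('g')): buffer="gbggagk" (len 7), cursors c1@1 c2@3 c3@6, authorship 1.2..3.
After op 2 (delete): buffer="bgak" (len 4), cursors c1@0 c2@1 c3@3, authorship ....
After op 3 (delete): buffer="gk" (len 2), cursors c1@0 c2@0 c3@1, authorship ..
After op 4 (add_cursor(0)): buffer="gk" (len 2), cursors c1@0 c2@0 c4@0 c3@1, authorship ..
After op 5 (move_right): buffer="gk" (len 2), cursors c1@1 c2@1 c4@1 c3@2, authorship ..
After op 6 (move_left): buffer="gk" (len 2), cursors c1@0 c2@0 c4@0 c3@1, authorship ..
After op 7 (insert('p')): buffer="pppgpk" (len 6), cursors c1@3 c2@3 c4@3 c3@5, authorship 124.3.
After op 8 (insert('i')): buffer="pppiiigpik" (len 10), cursors c1@6 c2@6 c4@6 c3@9, authorship 124124.33.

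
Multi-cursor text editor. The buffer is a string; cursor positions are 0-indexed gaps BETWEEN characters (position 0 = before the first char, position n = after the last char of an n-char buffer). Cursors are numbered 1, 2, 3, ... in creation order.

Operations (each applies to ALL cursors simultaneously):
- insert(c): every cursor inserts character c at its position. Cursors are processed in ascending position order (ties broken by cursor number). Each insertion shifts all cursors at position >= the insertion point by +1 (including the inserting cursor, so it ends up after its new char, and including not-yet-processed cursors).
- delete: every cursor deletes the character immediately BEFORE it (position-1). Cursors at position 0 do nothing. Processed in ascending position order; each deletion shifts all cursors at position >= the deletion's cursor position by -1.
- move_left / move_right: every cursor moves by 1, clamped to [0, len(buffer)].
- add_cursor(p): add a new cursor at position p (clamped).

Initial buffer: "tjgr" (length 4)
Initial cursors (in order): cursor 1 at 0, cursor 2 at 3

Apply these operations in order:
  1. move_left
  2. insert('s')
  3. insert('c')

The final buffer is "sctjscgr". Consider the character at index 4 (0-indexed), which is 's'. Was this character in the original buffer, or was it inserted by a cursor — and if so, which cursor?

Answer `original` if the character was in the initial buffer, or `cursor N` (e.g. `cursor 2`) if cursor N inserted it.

After op 1 (move_left): buffer="tjgr" (len 4), cursors c1@0 c2@2, authorship ....
After op 2 (insert('s')): buffer="stjsgr" (len 6), cursors c1@1 c2@4, authorship 1..2..
After op 3 (insert('c')): buffer="sctjscgr" (len 8), cursors c1@2 c2@6, authorship 11..22..
Authorship (.=original, N=cursor N): 1 1 . . 2 2 . .
Index 4: author = 2

Answer: cursor 2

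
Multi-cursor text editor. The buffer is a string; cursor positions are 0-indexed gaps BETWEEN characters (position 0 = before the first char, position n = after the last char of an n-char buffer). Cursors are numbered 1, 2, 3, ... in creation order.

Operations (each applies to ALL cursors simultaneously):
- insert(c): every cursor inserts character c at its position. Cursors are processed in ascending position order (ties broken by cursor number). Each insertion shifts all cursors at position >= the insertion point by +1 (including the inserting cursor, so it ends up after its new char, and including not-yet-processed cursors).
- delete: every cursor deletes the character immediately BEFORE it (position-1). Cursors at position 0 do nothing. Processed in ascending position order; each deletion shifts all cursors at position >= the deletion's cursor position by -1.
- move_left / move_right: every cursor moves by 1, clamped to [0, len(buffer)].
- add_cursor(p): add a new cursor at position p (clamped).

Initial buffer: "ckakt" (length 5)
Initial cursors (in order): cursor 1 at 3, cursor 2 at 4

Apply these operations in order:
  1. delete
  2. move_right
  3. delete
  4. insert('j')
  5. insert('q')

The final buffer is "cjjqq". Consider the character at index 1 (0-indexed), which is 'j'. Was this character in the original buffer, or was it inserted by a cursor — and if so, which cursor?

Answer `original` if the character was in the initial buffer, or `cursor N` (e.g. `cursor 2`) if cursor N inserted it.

After op 1 (delete): buffer="ckt" (len 3), cursors c1@2 c2@2, authorship ...
After op 2 (move_right): buffer="ckt" (len 3), cursors c1@3 c2@3, authorship ...
After op 3 (delete): buffer="c" (len 1), cursors c1@1 c2@1, authorship .
After op 4 (insert('j')): buffer="cjj" (len 3), cursors c1@3 c2@3, authorship .12
After op 5 (insert('q')): buffer="cjjqq" (len 5), cursors c1@5 c2@5, authorship .1212
Authorship (.=original, N=cursor N): . 1 2 1 2
Index 1: author = 1

Answer: cursor 1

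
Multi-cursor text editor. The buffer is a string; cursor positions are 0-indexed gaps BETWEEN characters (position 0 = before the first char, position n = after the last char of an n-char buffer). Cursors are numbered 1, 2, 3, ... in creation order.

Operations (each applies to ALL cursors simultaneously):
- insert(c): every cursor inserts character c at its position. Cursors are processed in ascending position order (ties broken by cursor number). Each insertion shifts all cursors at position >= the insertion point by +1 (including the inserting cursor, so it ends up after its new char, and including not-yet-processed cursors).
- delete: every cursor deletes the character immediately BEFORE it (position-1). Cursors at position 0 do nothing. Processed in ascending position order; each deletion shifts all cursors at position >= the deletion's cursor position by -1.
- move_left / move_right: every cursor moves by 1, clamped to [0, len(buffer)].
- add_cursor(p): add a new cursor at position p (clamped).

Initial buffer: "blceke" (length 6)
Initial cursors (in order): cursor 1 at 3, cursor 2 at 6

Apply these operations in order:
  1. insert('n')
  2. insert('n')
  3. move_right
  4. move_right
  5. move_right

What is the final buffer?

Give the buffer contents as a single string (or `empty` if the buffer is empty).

Answer: blcnnekenn

Derivation:
After op 1 (insert('n')): buffer="blcneken" (len 8), cursors c1@4 c2@8, authorship ...1...2
After op 2 (insert('n')): buffer="blcnnekenn" (len 10), cursors c1@5 c2@10, authorship ...11...22
After op 3 (move_right): buffer="blcnnekenn" (len 10), cursors c1@6 c2@10, authorship ...11...22
After op 4 (move_right): buffer="blcnnekenn" (len 10), cursors c1@7 c2@10, authorship ...11...22
After op 5 (move_right): buffer="blcnnekenn" (len 10), cursors c1@8 c2@10, authorship ...11...22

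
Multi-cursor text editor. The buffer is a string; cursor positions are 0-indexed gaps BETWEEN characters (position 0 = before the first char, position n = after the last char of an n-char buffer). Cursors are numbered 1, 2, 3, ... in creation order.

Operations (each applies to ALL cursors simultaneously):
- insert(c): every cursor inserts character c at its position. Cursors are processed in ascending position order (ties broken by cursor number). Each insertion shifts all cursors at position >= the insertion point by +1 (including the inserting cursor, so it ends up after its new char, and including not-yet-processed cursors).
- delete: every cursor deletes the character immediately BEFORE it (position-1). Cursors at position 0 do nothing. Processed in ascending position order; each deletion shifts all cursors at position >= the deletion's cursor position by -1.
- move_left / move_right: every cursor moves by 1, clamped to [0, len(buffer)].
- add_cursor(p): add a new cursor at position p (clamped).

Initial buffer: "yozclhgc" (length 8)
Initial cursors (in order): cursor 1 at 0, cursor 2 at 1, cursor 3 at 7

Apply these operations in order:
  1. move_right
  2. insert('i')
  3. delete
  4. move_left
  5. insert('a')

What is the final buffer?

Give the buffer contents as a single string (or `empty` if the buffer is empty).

After op 1 (move_right): buffer="yozclhgc" (len 8), cursors c1@1 c2@2 c3@8, authorship ........
After op 2 (insert('i')): buffer="yioizclhgci" (len 11), cursors c1@2 c2@4 c3@11, authorship .1.2......3
After op 3 (delete): buffer="yozclhgc" (len 8), cursors c1@1 c2@2 c3@8, authorship ........
After op 4 (move_left): buffer="yozclhgc" (len 8), cursors c1@0 c2@1 c3@7, authorship ........
After op 5 (insert('a')): buffer="ayaozclhgac" (len 11), cursors c1@1 c2@3 c3@10, authorship 1.2......3.

Answer: ayaozclhgac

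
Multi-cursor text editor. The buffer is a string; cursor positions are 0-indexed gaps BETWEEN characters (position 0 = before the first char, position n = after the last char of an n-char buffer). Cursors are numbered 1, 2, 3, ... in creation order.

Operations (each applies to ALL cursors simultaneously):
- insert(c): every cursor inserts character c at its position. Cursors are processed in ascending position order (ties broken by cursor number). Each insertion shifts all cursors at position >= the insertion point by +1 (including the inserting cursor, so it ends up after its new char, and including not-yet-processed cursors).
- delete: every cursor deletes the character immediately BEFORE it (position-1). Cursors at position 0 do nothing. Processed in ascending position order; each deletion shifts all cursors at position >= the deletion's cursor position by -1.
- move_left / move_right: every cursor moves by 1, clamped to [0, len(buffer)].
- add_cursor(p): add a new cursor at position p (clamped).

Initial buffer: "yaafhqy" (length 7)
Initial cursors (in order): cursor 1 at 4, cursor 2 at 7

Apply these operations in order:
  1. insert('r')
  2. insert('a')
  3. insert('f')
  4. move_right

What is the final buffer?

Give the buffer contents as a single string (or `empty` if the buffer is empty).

Answer: yaafrafhqyraf

Derivation:
After op 1 (insert('r')): buffer="yaafrhqyr" (len 9), cursors c1@5 c2@9, authorship ....1...2
After op 2 (insert('a')): buffer="yaafrahqyra" (len 11), cursors c1@6 c2@11, authorship ....11...22
After op 3 (insert('f')): buffer="yaafrafhqyraf" (len 13), cursors c1@7 c2@13, authorship ....111...222
After op 4 (move_right): buffer="yaafrafhqyraf" (len 13), cursors c1@8 c2@13, authorship ....111...222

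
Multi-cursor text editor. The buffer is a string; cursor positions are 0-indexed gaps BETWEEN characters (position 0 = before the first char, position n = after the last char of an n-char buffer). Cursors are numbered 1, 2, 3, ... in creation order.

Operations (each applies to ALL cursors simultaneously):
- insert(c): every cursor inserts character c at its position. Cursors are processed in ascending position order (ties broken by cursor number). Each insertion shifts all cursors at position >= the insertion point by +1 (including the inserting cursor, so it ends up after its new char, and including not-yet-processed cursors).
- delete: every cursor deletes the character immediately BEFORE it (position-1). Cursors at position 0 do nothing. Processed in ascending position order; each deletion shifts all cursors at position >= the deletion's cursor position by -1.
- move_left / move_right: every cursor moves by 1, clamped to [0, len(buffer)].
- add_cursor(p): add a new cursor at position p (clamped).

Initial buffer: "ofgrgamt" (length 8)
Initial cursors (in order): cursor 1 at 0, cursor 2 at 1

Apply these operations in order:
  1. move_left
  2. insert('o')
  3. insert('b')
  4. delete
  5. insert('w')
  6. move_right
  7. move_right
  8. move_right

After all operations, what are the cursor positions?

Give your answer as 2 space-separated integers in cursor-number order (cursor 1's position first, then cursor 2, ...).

After op 1 (move_left): buffer="ofgrgamt" (len 8), cursors c1@0 c2@0, authorship ........
After op 2 (insert('o')): buffer="ooofgrgamt" (len 10), cursors c1@2 c2@2, authorship 12........
After op 3 (insert('b')): buffer="oobbofgrgamt" (len 12), cursors c1@4 c2@4, authorship 1212........
After op 4 (delete): buffer="ooofgrgamt" (len 10), cursors c1@2 c2@2, authorship 12........
After op 5 (insert('w')): buffer="oowwofgrgamt" (len 12), cursors c1@4 c2@4, authorship 1212........
After op 6 (move_right): buffer="oowwofgrgamt" (len 12), cursors c1@5 c2@5, authorship 1212........
After op 7 (move_right): buffer="oowwofgrgamt" (len 12), cursors c1@6 c2@6, authorship 1212........
After op 8 (move_right): buffer="oowwofgrgamt" (len 12), cursors c1@7 c2@7, authorship 1212........

Answer: 7 7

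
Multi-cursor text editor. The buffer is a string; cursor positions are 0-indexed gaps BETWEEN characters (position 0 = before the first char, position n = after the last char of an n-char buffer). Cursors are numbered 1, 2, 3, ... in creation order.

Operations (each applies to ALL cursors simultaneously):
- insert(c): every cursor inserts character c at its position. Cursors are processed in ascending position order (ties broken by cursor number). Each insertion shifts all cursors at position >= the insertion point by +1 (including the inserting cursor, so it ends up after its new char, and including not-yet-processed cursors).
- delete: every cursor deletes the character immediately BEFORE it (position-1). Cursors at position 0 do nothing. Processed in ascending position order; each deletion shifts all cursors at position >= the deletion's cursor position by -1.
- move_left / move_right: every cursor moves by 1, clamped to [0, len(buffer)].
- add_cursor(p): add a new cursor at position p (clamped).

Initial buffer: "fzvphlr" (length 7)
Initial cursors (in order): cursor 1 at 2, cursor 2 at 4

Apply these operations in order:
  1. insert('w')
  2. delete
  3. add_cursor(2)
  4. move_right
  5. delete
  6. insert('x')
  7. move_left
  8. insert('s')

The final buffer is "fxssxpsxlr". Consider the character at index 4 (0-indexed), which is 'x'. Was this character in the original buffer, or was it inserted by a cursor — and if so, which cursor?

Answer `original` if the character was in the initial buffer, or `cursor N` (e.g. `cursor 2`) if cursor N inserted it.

After op 1 (insert('w')): buffer="fzwvpwhlr" (len 9), cursors c1@3 c2@6, authorship ..1..2...
After op 2 (delete): buffer="fzvphlr" (len 7), cursors c1@2 c2@4, authorship .......
After op 3 (add_cursor(2)): buffer="fzvphlr" (len 7), cursors c1@2 c3@2 c2@4, authorship .......
After op 4 (move_right): buffer="fzvphlr" (len 7), cursors c1@3 c3@3 c2@5, authorship .......
After op 5 (delete): buffer="fplr" (len 4), cursors c1@1 c3@1 c2@2, authorship ....
After op 6 (insert('x')): buffer="fxxpxlr" (len 7), cursors c1@3 c3@3 c2@5, authorship .13.2..
After op 7 (move_left): buffer="fxxpxlr" (len 7), cursors c1@2 c3@2 c2@4, authorship .13.2..
After op 8 (insert('s')): buffer="fxssxpsxlr" (len 10), cursors c1@4 c3@4 c2@7, authorship .1133.22..
Authorship (.=original, N=cursor N): . 1 1 3 3 . 2 2 . .
Index 4: author = 3

Answer: cursor 3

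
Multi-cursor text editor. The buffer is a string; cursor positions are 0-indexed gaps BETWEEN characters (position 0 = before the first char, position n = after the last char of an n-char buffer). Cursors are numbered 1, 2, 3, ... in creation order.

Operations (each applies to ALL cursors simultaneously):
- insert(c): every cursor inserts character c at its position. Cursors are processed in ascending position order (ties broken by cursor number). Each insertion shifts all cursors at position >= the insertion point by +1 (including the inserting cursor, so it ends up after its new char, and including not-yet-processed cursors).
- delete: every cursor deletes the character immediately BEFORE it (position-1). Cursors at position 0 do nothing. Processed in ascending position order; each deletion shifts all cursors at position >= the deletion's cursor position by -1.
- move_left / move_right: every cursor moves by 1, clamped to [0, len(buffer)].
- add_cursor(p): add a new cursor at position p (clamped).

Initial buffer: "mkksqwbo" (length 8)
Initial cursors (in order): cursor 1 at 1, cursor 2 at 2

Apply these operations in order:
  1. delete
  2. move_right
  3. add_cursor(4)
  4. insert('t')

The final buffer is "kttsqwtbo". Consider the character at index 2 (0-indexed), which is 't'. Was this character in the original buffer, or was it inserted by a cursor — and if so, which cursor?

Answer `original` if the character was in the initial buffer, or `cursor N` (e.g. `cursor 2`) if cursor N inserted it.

After op 1 (delete): buffer="ksqwbo" (len 6), cursors c1@0 c2@0, authorship ......
After op 2 (move_right): buffer="ksqwbo" (len 6), cursors c1@1 c2@1, authorship ......
After op 3 (add_cursor(4)): buffer="ksqwbo" (len 6), cursors c1@1 c2@1 c3@4, authorship ......
After op 4 (insert('t')): buffer="kttsqwtbo" (len 9), cursors c1@3 c2@3 c3@7, authorship .12...3..
Authorship (.=original, N=cursor N): . 1 2 . . . 3 . .
Index 2: author = 2

Answer: cursor 2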